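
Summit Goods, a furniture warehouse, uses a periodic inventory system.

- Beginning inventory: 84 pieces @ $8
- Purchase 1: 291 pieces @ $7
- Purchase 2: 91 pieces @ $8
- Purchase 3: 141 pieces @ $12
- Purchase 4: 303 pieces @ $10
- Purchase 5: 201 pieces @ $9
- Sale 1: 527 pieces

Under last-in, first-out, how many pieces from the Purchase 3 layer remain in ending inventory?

118

Sale 1 (527) [LIFO — newest first]: 201 @ $9 + 303 @ $10 + 23 @ $12 = $5,115
Ending inventory: 84 @ $8 + 291 @ $7 + 91 @ $8 + 118 @ $12 = $4,853
Check: goods available $9,968 = COGS $5,115 + ending $4,853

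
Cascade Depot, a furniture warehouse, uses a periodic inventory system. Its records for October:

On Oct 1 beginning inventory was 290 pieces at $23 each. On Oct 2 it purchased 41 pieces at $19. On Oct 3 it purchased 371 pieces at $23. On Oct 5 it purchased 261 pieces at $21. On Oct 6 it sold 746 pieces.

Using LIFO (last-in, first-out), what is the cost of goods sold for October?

COGS = $16,472

Oct 6, 746 sold [LIFO — newest first]: 261 @ $21 + 371 @ $23 + 41 @ $19 + 73 @ $23 = $16,472
Ending inventory: 217 @ $23 = $4,991
Check: goods available $21,463 = COGS $16,472 + ending $4,991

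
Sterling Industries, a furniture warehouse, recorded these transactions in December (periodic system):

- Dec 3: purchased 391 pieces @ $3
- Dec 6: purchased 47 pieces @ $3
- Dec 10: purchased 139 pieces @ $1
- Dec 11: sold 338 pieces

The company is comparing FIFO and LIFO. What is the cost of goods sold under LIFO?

COGS = $736

FIFO COGS: 338 @ $3 = $1,014
LIFO COGS: 139 @ $1 + 47 @ $3 + 152 @ $3 = $736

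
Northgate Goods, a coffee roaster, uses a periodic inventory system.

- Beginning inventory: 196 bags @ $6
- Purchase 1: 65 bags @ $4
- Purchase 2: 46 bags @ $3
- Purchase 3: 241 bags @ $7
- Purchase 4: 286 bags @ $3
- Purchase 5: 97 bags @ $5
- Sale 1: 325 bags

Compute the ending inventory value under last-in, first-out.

Ending inventory = $3,435

Sale 1 (325) [LIFO — newest first]: 97 @ $5 + 228 @ $3 = $1,169
Ending inventory: 196 @ $6 + 65 @ $4 + 46 @ $3 + 241 @ $7 + 58 @ $3 = $3,435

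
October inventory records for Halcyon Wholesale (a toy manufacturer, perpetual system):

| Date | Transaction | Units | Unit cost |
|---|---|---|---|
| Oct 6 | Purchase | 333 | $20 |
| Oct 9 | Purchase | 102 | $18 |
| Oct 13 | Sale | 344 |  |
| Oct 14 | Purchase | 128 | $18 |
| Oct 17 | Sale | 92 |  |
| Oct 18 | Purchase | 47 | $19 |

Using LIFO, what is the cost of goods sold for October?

Oct 13, 344 sold [LIFO — newest first]: 102 @ $18 + 242 @ $20 = $6,676
Oct 17, 92 sold [LIFO — newest first]: 92 @ $18 = $1,656
Total COGS = $6,676 + $1,656 = $8,332
Ending inventory: 91 @ $20 + 36 @ $18 + 47 @ $19 = $3,361
Check: goods available $11,693 = COGS $8,332 + ending $3,361

COGS = $8,332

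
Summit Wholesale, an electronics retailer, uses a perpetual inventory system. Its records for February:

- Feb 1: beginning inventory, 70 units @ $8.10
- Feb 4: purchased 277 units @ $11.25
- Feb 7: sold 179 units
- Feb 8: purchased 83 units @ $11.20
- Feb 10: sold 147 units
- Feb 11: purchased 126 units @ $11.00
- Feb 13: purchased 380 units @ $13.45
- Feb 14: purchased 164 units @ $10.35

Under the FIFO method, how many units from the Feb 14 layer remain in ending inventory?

Feb 7, 179 sold [FIFO — oldest first]: 70 @ $8.10 + 109 @ $11.25 = $1,793.25
Feb 10, 147 sold [FIFO — oldest first]: 147 @ $11.25 = $1,653.75
Total COGS = $1,793.25 + $1,653.75 = $3,447.00
Ending inventory: 21 @ $11.25 + 83 @ $11.20 + 126 @ $11.00 + 380 @ $13.45 + 164 @ $10.35 = $9,360.25

164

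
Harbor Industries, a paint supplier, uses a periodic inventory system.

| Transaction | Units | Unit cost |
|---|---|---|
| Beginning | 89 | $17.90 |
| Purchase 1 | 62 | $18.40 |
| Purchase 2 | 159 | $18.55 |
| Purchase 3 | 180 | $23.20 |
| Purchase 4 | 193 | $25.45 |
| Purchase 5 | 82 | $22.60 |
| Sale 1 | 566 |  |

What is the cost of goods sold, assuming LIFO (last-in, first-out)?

COGS = $13,000.10

Sale 1 (566) [LIFO — newest first]: 82 @ $22.60 + 193 @ $25.45 + 180 @ $23.20 + 111 @ $18.55 = $13,000.10
Ending inventory: 89 @ $17.90 + 62 @ $18.40 + 48 @ $18.55 = $3,624.30
Check: goods available $16,624.40 = COGS $13,000.10 + ending $3,624.30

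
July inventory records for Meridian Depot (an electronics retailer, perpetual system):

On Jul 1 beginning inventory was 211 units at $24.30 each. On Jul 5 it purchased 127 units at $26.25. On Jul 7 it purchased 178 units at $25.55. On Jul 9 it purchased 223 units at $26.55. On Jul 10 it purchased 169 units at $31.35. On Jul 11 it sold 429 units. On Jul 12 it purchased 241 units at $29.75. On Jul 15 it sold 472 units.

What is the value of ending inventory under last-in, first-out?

Jul 11, 429 sold [LIFO — newest first]: 169 @ $31.35 + 223 @ $26.55 + 37 @ $25.55 = $12,164.15
Jul 15, 472 sold [LIFO — newest first]: 241 @ $29.75 + 141 @ $25.55 + 90 @ $26.25 = $13,134.80
Total COGS = $12,164.15 + $13,134.80 = $25,298.95
Ending inventory: 211 @ $24.30 + 37 @ $26.25 = $6,098.55

Ending inventory = $6,098.55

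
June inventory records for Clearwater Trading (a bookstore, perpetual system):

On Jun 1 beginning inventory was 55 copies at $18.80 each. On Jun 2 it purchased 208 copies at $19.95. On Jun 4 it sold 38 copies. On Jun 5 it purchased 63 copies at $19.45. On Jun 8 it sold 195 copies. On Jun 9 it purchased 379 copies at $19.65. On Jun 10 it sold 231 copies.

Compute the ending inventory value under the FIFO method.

Jun 4, 38 sold [FIFO — oldest first]: 38 @ $18.80 = $714.40
Jun 8, 195 sold [FIFO — oldest first]: 17 @ $18.80 + 178 @ $19.95 = $3,870.70
Jun 10, 231 sold [FIFO — oldest first]: 30 @ $19.95 + 63 @ $19.45 + 138 @ $19.65 = $4,535.55
Total COGS = $714.40 + $3,870.70 + $4,535.55 = $9,120.65
Ending inventory: 241 @ $19.65 = $4,735.65
Check: goods available $13,856.30 = COGS $9,120.65 + ending $4,735.65

Ending inventory = $4,735.65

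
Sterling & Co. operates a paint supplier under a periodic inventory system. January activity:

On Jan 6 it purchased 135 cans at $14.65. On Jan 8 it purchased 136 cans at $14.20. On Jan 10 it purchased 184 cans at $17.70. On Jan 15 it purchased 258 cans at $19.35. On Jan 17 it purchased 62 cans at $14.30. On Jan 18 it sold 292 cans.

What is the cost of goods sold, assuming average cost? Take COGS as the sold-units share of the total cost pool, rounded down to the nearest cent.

COGS = $4,914.88

Jan 18, sell 292: 292/775 × $13,044.65 → $4,914.88
Ending inventory (cost pool remaining) = $8,129.77
Check: goods available $13,044.65 = COGS $4,914.88 + ending $8,129.77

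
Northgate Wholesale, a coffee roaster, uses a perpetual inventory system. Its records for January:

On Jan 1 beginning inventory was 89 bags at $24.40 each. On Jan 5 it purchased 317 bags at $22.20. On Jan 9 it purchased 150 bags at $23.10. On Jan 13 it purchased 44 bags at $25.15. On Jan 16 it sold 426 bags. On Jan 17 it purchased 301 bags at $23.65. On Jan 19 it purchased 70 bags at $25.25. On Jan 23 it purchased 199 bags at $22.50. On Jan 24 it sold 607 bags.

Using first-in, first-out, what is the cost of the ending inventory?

Ending inventory = $3,082.50

Jan 16, 426 sold [FIFO — oldest first]: 89 @ $24.40 + 317 @ $22.20 + 20 @ $23.10 = $9,671.00
Jan 24, 607 sold [FIFO — oldest first]: 130 @ $23.10 + 44 @ $25.15 + 301 @ $23.65 + 70 @ $25.25 + 62 @ $22.50 = $14,390.75
Total COGS = $9,671.00 + $14,390.75 = $24,061.75
Ending inventory: 137 @ $22.50 = $3,082.50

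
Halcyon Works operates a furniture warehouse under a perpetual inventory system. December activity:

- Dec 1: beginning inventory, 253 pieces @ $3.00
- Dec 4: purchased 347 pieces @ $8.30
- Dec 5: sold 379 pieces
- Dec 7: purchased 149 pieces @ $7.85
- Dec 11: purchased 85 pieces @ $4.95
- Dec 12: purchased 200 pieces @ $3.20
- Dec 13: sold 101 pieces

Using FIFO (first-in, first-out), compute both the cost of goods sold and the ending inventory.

COGS = $2,643.10; ending inventory = $3,226.40

Dec 5, 379 sold [FIFO — oldest first]: 253 @ $3.00 + 126 @ $8.30 = $1,804.80
Dec 13, 101 sold [FIFO — oldest first]: 101 @ $8.30 = $838.30
Total COGS = $1,804.80 + $838.30 = $2,643.10
Ending inventory: 120 @ $8.30 + 149 @ $7.85 + 85 @ $4.95 + 200 @ $3.20 = $3,226.40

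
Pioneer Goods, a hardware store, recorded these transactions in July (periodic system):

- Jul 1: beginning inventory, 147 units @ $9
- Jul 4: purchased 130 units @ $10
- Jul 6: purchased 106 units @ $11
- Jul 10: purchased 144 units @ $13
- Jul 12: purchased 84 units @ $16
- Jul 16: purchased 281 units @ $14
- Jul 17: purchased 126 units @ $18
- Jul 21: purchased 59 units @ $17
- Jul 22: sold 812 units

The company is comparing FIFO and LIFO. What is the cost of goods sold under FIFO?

COGS = $9,819

FIFO COGS: 147 @ $9 + 130 @ $10 + 106 @ $11 + 144 @ $13 + 84 @ $16 + 201 @ $14 = $9,819
LIFO COGS: 59 @ $17 + 126 @ $18 + 281 @ $14 + 84 @ $16 + 144 @ $13 + 106 @ $11 + 12 @ $10 = $11,707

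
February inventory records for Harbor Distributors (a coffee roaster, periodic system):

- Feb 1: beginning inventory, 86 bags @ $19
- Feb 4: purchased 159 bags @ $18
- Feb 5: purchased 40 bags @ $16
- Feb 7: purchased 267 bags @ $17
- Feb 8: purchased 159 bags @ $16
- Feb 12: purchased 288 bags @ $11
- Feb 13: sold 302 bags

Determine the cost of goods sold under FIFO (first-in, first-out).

Feb 13, 302 sold [FIFO — oldest first]: 86 @ $19 + 159 @ $18 + 40 @ $16 + 17 @ $17 = $5,425
Ending inventory: 250 @ $17 + 159 @ $16 + 288 @ $11 = $9,962
Check: goods available $15,387 = COGS $5,425 + ending $9,962

COGS = $5,425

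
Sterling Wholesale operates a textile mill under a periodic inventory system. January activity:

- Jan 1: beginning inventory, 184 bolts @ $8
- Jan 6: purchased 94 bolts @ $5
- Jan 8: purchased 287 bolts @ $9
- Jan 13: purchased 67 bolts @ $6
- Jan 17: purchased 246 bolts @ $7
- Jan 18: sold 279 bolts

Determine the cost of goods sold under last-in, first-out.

COGS = $1,920

Jan 18, 279 sold [LIFO — newest first]: 246 @ $7 + 33 @ $6 = $1,920
Ending inventory: 184 @ $8 + 94 @ $5 + 287 @ $9 + 34 @ $6 = $4,729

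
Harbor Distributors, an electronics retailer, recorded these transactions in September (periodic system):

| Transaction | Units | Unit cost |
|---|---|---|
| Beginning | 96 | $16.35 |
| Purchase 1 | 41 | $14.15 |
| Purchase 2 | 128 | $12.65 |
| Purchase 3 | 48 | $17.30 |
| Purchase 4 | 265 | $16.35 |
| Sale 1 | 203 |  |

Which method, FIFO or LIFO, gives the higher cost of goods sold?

FIFO COGS: 96 @ $16.35 + 41 @ $14.15 + 66 @ $12.65 = $2,984.65
LIFO COGS: 203 @ $16.35 = $3,319.05

LIFO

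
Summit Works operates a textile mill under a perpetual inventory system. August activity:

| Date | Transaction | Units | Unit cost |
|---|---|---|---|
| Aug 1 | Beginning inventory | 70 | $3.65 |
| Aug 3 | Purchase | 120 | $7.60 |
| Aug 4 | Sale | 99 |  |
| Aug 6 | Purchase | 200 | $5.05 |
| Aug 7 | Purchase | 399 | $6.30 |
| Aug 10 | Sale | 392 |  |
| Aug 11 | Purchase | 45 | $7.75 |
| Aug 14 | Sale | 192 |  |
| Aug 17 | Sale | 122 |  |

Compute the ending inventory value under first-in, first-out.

Ending inventory = $224.75

Aug 4, 99 sold [FIFO — oldest first]: 70 @ $3.65 + 29 @ $7.60 = $475.90
Aug 10, 392 sold [FIFO — oldest first]: 91 @ $7.60 + 200 @ $5.05 + 101 @ $6.30 = $2,337.90
Aug 14, 192 sold [FIFO — oldest first]: 192 @ $6.30 = $1,209.60
Aug 17, 122 sold [FIFO — oldest first]: 106 @ $6.30 + 16 @ $7.75 = $791.80
Total COGS = $475.90 + $2,337.90 + $1,209.60 + $791.80 = $4,815.20
Ending inventory: 29 @ $7.75 = $224.75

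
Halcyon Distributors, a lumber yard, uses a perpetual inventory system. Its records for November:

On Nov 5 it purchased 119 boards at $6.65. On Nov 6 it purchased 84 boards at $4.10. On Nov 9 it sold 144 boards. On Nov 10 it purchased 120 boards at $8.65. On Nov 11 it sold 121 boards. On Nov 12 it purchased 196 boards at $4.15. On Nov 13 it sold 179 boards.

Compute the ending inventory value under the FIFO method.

Nov 9, 144 sold [FIFO — oldest first]: 119 @ $6.65 + 25 @ $4.10 = $893.85
Nov 11, 121 sold [FIFO — oldest first]: 59 @ $4.10 + 62 @ $8.65 = $778.20
Nov 13, 179 sold [FIFO — oldest first]: 58 @ $8.65 + 121 @ $4.15 = $1,003.85
Total COGS = $893.85 + $778.20 + $1,003.85 = $2,675.90
Ending inventory: 75 @ $4.15 = $311.25

Ending inventory = $311.25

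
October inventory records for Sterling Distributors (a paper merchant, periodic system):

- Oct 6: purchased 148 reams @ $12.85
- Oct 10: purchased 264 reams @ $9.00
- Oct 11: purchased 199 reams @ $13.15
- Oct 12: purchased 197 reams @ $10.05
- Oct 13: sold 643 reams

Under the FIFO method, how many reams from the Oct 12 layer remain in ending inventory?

Oct 13, 643 sold [FIFO — oldest first]: 148 @ $12.85 + 264 @ $9.00 + 199 @ $13.15 + 32 @ $10.05 = $7,216.25
Ending inventory: 165 @ $10.05 = $1,658.25

165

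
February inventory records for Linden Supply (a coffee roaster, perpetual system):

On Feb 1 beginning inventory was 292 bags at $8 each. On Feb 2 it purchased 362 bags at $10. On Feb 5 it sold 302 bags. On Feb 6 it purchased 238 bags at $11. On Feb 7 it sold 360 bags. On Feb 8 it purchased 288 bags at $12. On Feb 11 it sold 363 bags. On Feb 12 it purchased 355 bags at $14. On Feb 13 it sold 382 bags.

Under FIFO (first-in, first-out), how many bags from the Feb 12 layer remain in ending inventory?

Feb 5, 302 sold [FIFO — oldest first]: 292 @ $8 + 10 @ $10 = $2,436
Feb 7, 360 sold [FIFO — oldest first]: 352 @ $10 + 8 @ $11 = $3,608
Feb 11, 363 sold [FIFO — oldest first]: 230 @ $11 + 133 @ $12 = $4,126
Feb 13, 382 sold [FIFO — oldest first]: 155 @ $12 + 227 @ $14 = $5,038
Total COGS = $2,436 + $3,608 + $4,126 + $5,038 = $15,208
Ending inventory: 128 @ $14 = $1,792

128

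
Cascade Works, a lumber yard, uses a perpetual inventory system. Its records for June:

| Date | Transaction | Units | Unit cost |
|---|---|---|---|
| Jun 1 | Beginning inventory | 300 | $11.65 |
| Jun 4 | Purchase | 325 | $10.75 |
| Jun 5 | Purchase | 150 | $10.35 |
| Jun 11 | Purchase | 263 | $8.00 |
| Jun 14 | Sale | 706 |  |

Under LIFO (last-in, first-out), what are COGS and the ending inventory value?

COGS = $6,806.25; ending inventory = $3,839.00

Jun 14, 706 sold [LIFO — newest first]: 263 @ $8.00 + 150 @ $10.35 + 293 @ $10.75 = $6,806.25
Ending inventory: 300 @ $11.65 + 32 @ $10.75 = $3,839.00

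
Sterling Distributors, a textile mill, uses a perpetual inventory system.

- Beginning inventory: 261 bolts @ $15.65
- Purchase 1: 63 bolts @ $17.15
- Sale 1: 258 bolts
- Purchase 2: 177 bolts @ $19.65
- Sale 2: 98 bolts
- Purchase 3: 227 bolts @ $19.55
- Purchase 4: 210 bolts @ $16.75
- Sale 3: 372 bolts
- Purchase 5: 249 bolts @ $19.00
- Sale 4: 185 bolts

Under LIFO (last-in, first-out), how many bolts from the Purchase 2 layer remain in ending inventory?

Sale 1 (258) [LIFO — newest first]: 63 @ $17.15 + 195 @ $15.65 = $4,132.20
Sale 2 (98) [LIFO — newest first]: 98 @ $19.65 = $1,925.70
Sale 3 (372) [LIFO — newest first]: 210 @ $16.75 + 162 @ $19.55 = $6,684.60
Sale 4 (185) [LIFO — newest first]: 185 @ $19.00 = $3,515.00
Total COGS = $4,132.20 + $1,925.70 + $6,684.60 + $3,515.00 = $16,257.50
Ending inventory: 66 @ $15.65 + 79 @ $19.65 + 65 @ $19.55 + 64 @ $19.00 = $5,072.00

79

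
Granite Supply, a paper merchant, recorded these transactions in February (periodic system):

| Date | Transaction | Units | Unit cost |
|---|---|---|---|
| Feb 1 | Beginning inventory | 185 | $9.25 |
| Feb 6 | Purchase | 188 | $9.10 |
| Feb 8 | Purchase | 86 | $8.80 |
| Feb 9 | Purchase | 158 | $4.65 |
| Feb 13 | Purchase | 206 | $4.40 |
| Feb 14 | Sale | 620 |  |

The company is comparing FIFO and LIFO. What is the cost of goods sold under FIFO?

FIFO COGS: 185 @ $9.25 + 188 @ $9.10 + 86 @ $8.80 + 158 @ $4.65 + 3 @ $4.40 = $4,926.75
LIFO COGS: 206 @ $4.40 + 158 @ $4.65 + 86 @ $8.80 + 170 @ $9.10 = $3,944.90

COGS = $4,926.75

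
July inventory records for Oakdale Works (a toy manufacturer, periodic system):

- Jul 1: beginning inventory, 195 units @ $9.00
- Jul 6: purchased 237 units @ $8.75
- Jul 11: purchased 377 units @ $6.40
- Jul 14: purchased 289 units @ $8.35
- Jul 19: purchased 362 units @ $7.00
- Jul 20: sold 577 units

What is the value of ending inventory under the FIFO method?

Jul 20, 577 sold [FIFO — oldest first]: 195 @ $9.00 + 237 @ $8.75 + 145 @ $6.40 = $4,756.75
Ending inventory: 232 @ $6.40 + 289 @ $8.35 + 362 @ $7.00 = $6,431.95

Ending inventory = $6,431.95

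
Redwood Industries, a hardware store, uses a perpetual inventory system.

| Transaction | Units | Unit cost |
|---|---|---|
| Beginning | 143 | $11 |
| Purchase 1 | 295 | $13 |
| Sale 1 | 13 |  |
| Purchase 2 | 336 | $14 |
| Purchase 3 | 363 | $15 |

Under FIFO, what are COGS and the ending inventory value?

Sale 1 (13) [FIFO — oldest first]: 13 @ $11 = $143
Ending inventory: 130 @ $11 + 295 @ $13 + 336 @ $14 + 363 @ $15 = $15,414
Check: goods available $15,557 = COGS $143 + ending $15,414

COGS = $143; ending inventory = $15,414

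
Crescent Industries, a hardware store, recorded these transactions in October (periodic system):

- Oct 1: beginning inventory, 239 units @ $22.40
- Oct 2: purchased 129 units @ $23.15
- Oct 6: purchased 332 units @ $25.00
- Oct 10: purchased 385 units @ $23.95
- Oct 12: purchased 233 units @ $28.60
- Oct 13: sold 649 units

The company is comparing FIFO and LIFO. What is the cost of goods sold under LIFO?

COGS = $16,659.55

FIFO COGS: 239 @ $22.40 + 129 @ $23.15 + 281 @ $25.00 = $15,364.95
LIFO COGS: 233 @ $28.60 + 385 @ $23.95 + 31 @ $25.00 = $16,659.55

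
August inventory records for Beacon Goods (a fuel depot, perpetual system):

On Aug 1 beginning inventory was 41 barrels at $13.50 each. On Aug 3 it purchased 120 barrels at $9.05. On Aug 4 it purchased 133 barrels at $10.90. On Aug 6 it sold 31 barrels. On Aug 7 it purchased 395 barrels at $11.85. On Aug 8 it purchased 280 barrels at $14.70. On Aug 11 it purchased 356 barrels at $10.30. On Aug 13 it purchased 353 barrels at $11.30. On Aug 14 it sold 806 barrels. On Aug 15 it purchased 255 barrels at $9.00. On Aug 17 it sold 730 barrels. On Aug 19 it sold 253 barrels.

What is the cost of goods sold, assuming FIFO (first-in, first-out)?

Aug 6, 31 sold [FIFO — oldest first]: 31 @ $13.50 = $418.50
Aug 14, 806 sold [FIFO — oldest first]: 10 @ $13.50 + 120 @ $9.05 + 133 @ $10.90 + 395 @ $11.85 + 148 @ $14.70 = $9,527.05
Aug 17, 730 sold [FIFO — oldest first]: 132 @ $14.70 + 356 @ $10.30 + 242 @ $11.30 = $8,341.80
Aug 19, 253 sold [FIFO — oldest first]: 111 @ $11.30 + 142 @ $9.00 = $2,532.30
Total COGS = $418.50 + $9,527.05 + $8,341.80 + $2,532.30 = $20,819.65
Ending inventory: 113 @ $9.00 = $1,017.00

COGS = $20,819.65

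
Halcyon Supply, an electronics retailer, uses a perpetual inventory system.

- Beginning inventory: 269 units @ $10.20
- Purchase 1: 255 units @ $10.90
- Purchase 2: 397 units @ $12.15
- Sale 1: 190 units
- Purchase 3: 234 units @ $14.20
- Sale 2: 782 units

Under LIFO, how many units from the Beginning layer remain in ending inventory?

Sale 1 (190) [LIFO — newest first]: 190 @ $12.15 = $2,308.50
Sale 2 (782) [LIFO — newest first]: 234 @ $14.20 + 207 @ $12.15 + 255 @ $10.90 + 86 @ $10.20 = $9,494.55
Total COGS = $2,308.50 + $9,494.55 = $11,803.05
Ending inventory: 183 @ $10.20 = $1,866.60

183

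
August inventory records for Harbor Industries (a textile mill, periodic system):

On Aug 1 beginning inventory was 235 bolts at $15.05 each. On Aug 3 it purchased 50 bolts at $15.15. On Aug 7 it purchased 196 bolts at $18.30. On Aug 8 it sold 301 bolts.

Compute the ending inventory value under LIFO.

Aug 8, 301 sold [LIFO — newest first]: 196 @ $18.30 + 50 @ $15.15 + 55 @ $15.05 = $5,172.05
Ending inventory: 180 @ $15.05 = $2,709.00

Ending inventory = $2,709.00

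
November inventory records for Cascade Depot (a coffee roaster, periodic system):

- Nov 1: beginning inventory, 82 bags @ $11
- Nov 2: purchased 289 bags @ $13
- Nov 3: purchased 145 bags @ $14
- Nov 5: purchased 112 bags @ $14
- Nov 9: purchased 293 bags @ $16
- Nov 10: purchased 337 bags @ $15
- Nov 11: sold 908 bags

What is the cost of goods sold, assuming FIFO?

COGS = $12,737

Nov 11, 908 sold [FIFO — oldest first]: 82 @ $11 + 289 @ $13 + 145 @ $14 + 112 @ $14 + 280 @ $16 = $12,737
Ending inventory: 13 @ $16 + 337 @ $15 = $5,263
Check: goods available $18,000 = COGS $12,737 + ending $5,263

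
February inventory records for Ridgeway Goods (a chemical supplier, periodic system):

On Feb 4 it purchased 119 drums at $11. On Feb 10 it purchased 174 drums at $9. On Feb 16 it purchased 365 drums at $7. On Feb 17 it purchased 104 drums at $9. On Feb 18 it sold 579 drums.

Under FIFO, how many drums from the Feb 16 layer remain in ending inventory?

79

Feb 18, 579 sold [FIFO — oldest first]: 119 @ $11 + 174 @ $9 + 286 @ $7 = $4,877
Ending inventory: 79 @ $7 + 104 @ $9 = $1,489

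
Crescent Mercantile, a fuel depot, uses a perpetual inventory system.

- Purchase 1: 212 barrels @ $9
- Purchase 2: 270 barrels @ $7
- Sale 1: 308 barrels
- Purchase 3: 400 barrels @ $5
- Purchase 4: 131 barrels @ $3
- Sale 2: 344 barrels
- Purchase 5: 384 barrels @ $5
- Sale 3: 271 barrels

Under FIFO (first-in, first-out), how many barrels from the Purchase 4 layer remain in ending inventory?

Sale 1 (308) [FIFO — oldest first]: 212 @ $9 + 96 @ $7 = $2,580
Sale 2 (344) [FIFO — oldest first]: 174 @ $7 + 170 @ $5 = $2,068
Sale 3 (271) [FIFO — oldest first]: 230 @ $5 + 41 @ $3 = $1,273
Total COGS = $2,580 + $2,068 + $1,273 = $5,921
Ending inventory: 90 @ $3 + 384 @ $5 = $2,190
Check: goods available $8,111 = COGS $5,921 + ending $2,190

90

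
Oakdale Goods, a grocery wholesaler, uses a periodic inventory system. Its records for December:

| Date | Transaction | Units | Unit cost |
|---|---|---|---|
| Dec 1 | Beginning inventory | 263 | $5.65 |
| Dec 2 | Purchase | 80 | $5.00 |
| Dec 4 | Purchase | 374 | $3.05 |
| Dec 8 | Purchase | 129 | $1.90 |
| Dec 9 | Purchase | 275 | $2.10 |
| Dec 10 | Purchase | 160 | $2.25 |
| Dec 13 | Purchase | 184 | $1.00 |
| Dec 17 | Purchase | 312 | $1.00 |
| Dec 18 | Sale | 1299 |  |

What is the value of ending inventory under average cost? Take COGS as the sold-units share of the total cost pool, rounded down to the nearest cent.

Ending inventory = $1,265.68

Dec 18, sell 1299: 1299/1777 × $4,705.25 → $3,439.57
Ending inventory (cost pool remaining) = $1,265.68
Check: goods available $4,705.25 = COGS $3,439.57 + ending $1,265.68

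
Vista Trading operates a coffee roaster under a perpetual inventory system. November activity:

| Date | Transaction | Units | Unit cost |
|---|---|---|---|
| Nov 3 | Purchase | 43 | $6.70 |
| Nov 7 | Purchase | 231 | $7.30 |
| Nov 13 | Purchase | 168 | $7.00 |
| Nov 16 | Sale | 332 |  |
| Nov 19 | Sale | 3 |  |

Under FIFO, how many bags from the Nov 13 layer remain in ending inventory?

Nov 16, 332 sold [FIFO — oldest first]: 43 @ $6.70 + 231 @ $7.30 + 58 @ $7.00 = $2,380.40
Nov 19, 3 sold [FIFO — oldest first]: 3 @ $7.00 = $21.00
Total COGS = $2,380.40 + $21.00 = $2,401.40
Ending inventory: 107 @ $7.00 = $749.00

107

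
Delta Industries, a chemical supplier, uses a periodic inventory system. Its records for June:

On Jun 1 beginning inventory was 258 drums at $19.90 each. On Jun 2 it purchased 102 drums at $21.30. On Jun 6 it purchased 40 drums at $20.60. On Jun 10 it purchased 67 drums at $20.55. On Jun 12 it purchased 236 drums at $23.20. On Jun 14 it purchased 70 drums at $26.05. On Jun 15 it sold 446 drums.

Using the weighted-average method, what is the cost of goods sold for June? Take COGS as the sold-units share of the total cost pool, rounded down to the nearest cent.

Jun 15, sell 446: 446/773 × $16,806.35 → $9,696.80
Ending inventory (cost pool remaining) = $7,109.55
Check: goods available $16,806.35 = COGS $9,696.80 + ending $7,109.55

COGS = $9,696.80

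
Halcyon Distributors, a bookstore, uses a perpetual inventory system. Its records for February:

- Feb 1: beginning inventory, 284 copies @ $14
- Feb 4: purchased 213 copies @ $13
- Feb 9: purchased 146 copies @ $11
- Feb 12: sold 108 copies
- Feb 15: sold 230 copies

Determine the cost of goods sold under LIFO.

COGS = $4,102

Feb 12, 108 sold [LIFO — newest first]: 108 @ $11 = $1,188
Feb 15, 230 sold [LIFO — newest first]: 38 @ $11 + 192 @ $13 = $2,914
Total COGS = $1,188 + $2,914 = $4,102
Ending inventory: 284 @ $14 + 21 @ $13 = $4,249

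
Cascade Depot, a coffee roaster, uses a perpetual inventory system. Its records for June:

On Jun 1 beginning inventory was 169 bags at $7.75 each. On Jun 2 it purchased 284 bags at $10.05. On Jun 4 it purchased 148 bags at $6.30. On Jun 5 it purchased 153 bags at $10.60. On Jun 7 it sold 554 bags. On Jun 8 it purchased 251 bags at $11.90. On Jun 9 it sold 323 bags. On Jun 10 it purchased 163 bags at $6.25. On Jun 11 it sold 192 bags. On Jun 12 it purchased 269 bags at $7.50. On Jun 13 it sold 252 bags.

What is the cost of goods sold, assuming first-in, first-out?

Jun 7, 554 sold [FIFO — oldest first]: 169 @ $7.75 + 284 @ $10.05 + 101 @ $6.30 = $4,800.25
Jun 9, 323 sold [FIFO — oldest first]: 47 @ $6.30 + 153 @ $10.60 + 123 @ $11.90 = $3,381.60
Jun 11, 192 sold [FIFO — oldest first]: 128 @ $11.90 + 64 @ $6.25 = $1,923.20
Jun 13, 252 sold [FIFO — oldest first]: 99 @ $6.25 + 153 @ $7.50 = $1,766.25
Total COGS = $4,800.25 + $3,381.60 + $1,923.20 + $1,766.25 = $11,871.30
Ending inventory: 116 @ $7.50 = $870.00

COGS = $11,871.30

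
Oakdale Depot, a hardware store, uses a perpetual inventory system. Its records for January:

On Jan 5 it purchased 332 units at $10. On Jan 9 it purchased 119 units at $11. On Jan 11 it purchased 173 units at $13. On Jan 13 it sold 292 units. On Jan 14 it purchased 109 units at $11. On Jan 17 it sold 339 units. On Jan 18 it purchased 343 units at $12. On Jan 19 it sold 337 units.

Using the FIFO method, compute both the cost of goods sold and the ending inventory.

COGS = $10,897; ending inventory = $1,296

Jan 13, 292 sold [FIFO — oldest first]: 292 @ $10 = $2,920
Jan 17, 339 sold [FIFO — oldest first]: 40 @ $10 + 119 @ $11 + 173 @ $13 + 7 @ $11 = $4,035
Jan 19, 337 sold [FIFO — oldest first]: 102 @ $11 + 235 @ $12 = $3,942
Total COGS = $2,920 + $4,035 + $3,942 = $10,897
Ending inventory: 108 @ $12 = $1,296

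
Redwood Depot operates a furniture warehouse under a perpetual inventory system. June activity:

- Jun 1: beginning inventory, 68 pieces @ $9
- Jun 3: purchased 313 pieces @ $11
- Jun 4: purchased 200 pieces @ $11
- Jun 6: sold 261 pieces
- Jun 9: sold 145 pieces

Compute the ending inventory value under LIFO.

Jun 6, 261 sold [LIFO — newest first]: 200 @ $11 + 61 @ $11 = $2,871
Jun 9, 145 sold [LIFO — newest first]: 145 @ $11 = $1,595
Total COGS = $2,871 + $1,595 = $4,466
Ending inventory: 68 @ $9 + 107 @ $11 = $1,789

Ending inventory = $1,789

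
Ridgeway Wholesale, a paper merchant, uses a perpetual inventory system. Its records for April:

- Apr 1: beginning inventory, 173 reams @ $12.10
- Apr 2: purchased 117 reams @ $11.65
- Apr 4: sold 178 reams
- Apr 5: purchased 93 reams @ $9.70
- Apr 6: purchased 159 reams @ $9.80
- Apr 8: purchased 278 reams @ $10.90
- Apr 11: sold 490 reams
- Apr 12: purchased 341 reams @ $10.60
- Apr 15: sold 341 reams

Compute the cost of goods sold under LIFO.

COGS = $10,818.25

Apr 4, 178 sold [LIFO — newest first]: 117 @ $11.65 + 61 @ $12.10 = $2,101.15
Apr 11, 490 sold [LIFO — newest first]: 278 @ $10.90 + 159 @ $9.80 + 53 @ $9.70 = $5,102.50
Apr 15, 341 sold [LIFO — newest first]: 341 @ $10.60 = $3,614.60
Total COGS = $2,101.15 + $5,102.50 + $3,614.60 = $10,818.25
Ending inventory: 112 @ $12.10 + 40 @ $9.70 = $1,743.20
Check: goods available $12,561.45 = COGS $10,818.25 + ending $1,743.20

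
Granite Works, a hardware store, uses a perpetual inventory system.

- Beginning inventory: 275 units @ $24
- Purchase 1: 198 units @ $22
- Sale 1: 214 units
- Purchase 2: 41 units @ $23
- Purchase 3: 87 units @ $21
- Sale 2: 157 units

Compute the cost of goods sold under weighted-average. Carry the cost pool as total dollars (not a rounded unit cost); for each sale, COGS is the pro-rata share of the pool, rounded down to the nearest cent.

After Beginning: 275 on hand, pool $6,600.00 (≈ $24.0000 each)
After Purchase 1: 473 on hand, pool $10,956.00 (≈ $23.1628 each)
Sale 1, sell 214: 214/473 × $10,956.00 → $4,956.83
After Purchase 2: 300 on hand, pool $6,942.17 (≈ $23.1406 each)
After Purchase 3: 387 on hand, pool $8,769.17 (≈ $22.6594 each)
Sale 2, sell 157: 157/387 × $8,769.17 → $3,557.51
Total COGS = $4,956.83 + $3,557.51 = $8,514.34
Ending inventory (cost pool remaining) = $5,211.66
Check: goods available $13,726.00 = COGS $8,514.34 + ending $5,211.66

COGS = $8,514.34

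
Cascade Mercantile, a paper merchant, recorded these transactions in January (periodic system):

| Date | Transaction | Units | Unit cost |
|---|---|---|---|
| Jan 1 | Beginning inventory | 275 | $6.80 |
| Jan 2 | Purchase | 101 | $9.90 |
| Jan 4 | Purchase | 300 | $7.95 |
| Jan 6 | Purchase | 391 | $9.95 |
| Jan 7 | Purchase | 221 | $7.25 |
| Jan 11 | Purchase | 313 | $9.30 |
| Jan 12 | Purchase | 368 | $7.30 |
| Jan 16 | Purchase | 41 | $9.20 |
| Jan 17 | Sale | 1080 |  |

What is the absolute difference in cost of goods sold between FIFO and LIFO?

$299.70

FIFO COGS: 275 @ $6.80 + 101 @ $9.90 + 300 @ $7.95 + 391 @ $9.95 + 13 @ $7.25 = $9,239.60
LIFO COGS: 41 @ $9.20 + 368 @ $7.30 + 313 @ $9.30 + 221 @ $7.25 + 137 @ $9.95 = $8,939.90
Difference = |$9,239.60 − $8,939.90| = $299.70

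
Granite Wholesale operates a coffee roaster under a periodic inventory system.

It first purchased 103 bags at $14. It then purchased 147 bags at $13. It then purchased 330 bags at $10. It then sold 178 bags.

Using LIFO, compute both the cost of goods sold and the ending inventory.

Sale 1 (178) [LIFO — newest first]: 178 @ $10 = $1,780
Ending inventory: 103 @ $14 + 147 @ $13 + 152 @ $10 = $4,873
Check: goods available $6,653 = COGS $1,780 + ending $4,873

COGS = $1,780; ending inventory = $4,873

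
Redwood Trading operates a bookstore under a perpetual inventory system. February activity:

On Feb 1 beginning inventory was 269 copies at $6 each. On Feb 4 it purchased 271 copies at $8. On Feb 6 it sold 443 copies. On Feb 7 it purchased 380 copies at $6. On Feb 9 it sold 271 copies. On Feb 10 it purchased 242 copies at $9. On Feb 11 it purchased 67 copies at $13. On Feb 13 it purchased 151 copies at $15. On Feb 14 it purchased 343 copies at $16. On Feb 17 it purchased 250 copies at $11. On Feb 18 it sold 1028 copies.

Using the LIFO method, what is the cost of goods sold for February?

Feb 6, 443 sold [LIFO — newest first]: 271 @ $8 + 172 @ $6 = $3,200
Feb 9, 271 sold [LIFO — newest first]: 271 @ $6 = $1,626
Feb 18, 1028 sold [LIFO — newest first]: 250 @ $11 + 343 @ $16 + 151 @ $15 + 67 @ $13 + 217 @ $9 = $13,327
Total COGS = $3,200 + $1,626 + $13,327 = $18,153
Ending inventory: 97 @ $6 + 109 @ $6 + 25 @ $9 = $1,461

COGS = $18,153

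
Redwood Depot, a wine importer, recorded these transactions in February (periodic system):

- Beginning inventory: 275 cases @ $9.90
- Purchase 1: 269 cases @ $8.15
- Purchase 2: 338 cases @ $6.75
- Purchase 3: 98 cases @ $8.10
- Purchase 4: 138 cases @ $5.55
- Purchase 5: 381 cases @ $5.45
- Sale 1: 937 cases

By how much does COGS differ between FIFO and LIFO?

FIFO COGS: 275 @ $9.90 + 269 @ $8.15 + 338 @ $6.75 + 55 @ $8.10 = $7,641.85
LIFO COGS: 381 @ $5.45 + 138 @ $5.55 + 98 @ $8.10 + 320 @ $6.75 = $5,796.15
Difference = |$7,641.85 − $5,796.15| = $1,845.70

$1,845.70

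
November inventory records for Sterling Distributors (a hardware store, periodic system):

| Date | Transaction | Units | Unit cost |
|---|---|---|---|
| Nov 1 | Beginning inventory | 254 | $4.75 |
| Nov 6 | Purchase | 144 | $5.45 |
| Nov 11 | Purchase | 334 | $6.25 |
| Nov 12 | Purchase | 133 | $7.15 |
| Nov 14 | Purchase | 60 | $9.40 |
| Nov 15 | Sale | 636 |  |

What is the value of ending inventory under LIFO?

Nov 15, 636 sold [LIFO — newest first]: 60 @ $9.40 + 133 @ $7.15 + 334 @ $6.25 + 109 @ $5.45 = $4,196.50
Ending inventory: 254 @ $4.75 + 35 @ $5.45 = $1,397.25

Ending inventory = $1,397.25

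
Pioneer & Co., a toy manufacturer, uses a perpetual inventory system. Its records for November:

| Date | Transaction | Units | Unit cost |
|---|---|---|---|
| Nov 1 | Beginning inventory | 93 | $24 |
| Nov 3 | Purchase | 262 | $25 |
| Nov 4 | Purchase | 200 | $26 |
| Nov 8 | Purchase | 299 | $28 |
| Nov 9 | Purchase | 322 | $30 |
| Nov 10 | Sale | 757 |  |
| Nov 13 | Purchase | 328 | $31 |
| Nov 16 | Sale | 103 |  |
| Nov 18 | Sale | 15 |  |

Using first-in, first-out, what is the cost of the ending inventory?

Ending inventory = $19,198

Nov 10, 757 sold [FIFO — oldest first]: 93 @ $24 + 262 @ $25 + 200 @ $26 + 202 @ $28 = $19,638
Nov 16, 103 sold [FIFO — oldest first]: 97 @ $28 + 6 @ $30 = $2,896
Nov 18, 15 sold [FIFO — oldest first]: 15 @ $30 = $450
Total COGS = $19,638 + $2,896 + $450 = $22,984
Ending inventory: 301 @ $30 + 328 @ $31 = $19,198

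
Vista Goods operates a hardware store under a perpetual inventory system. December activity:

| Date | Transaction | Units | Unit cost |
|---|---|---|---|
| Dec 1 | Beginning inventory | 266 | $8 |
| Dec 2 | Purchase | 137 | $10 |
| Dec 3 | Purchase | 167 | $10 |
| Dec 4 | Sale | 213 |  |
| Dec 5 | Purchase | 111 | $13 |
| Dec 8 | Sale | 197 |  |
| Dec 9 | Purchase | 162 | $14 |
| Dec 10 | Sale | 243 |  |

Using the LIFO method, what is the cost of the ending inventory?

Dec 4, 213 sold [LIFO — newest first]: 167 @ $10 + 46 @ $10 = $2,130
Dec 8, 197 sold [LIFO — newest first]: 111 @ $13 + 86 @ $10 = $2,303
Dec 10, 243 sold [LIFO — newest first]: 162 @ $14 + 5 @ $10 + 76 @ $8 = $2,926
Total COGS = $2,130 + $2,303 + $2,926 = $7,359
Ending inventory: 190 @ $8 = $1,520
Check: goods available $8,879 = COGS $7,359 + ending $1,520

Ending inventory = $1,520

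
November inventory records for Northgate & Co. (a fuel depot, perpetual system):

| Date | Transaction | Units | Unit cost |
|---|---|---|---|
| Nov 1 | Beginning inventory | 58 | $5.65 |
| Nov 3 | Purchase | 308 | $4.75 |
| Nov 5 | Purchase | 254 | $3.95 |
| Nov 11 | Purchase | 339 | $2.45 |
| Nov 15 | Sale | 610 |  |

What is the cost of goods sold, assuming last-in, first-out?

COGS = $1,914.60

Nov 15, 610 sold [LIFO — newest first]: 339 @ $2.45 + 254 @ $3.95 + 17 @ $4.75 = $1,914.60
Ending inventory: 58 @ $5.65 + 291 @ $4.75 = $1,709.95
Check: goods available $3,624.55 = COGS $1,914.60 + ending $1,709.95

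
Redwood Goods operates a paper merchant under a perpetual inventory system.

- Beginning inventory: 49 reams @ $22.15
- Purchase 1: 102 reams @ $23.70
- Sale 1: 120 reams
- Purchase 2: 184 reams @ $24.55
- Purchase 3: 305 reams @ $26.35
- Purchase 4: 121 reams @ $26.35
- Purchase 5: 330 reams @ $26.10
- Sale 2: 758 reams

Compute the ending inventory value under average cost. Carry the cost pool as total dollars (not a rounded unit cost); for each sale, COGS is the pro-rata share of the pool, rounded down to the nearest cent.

Ending inventory = $5,500.36

After Beginning: 49 on hand, pool $1,085.35 (≈ $22.1500 each)
After Purchase 1: 151 on hand, pool $3,502.75 (≈ $23.1970 each)
Sale 1, sell 120: 120/151 × $3,502.75 → $2,783.64
After Purchase 2: 215 on hand, pool $5,236.31 (≈ $24.3549 each)
After Purchase 3: 520 on hand, pool $13,273.06 (≈ $25.5251 each)
After Purchase 4: 641 on hand, pool $16,461.41 (≈ $25.6808 each)
After Purchase 5: 971 on hand, pool $25,074.41 (≈ $25.8233 each)
Sale 2, sell 758: 758/971 × $25,074.41 → $19,574.05
Total COGS = $2,783.64 + $19,574.05 = $22,357.69
Ending inventory (cost pool remaining) = $5,500.36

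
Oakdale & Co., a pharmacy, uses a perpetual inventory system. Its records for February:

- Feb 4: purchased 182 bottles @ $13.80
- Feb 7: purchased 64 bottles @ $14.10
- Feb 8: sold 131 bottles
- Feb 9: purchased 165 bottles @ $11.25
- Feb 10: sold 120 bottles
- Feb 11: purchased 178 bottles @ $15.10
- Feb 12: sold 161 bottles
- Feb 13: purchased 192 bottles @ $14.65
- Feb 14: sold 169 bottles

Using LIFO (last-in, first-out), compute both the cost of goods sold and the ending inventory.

Feb 8, 131 sold [LIFO — newest first]: 64 @ $14.10 + 67 @ $13.80 = $1,827.00
Feb 10, 120 sold [LIFO — newest first]: 120 @ $11.25 = $1,350.00
Feb 12, 161 sold [LIFO — newest first]: 161 @ $15.10 = $2,431.10
Feb 14, 169 sold [LIFO — newest first]: 169 @ $14.65 = $2,475.85
Total COGS = $1,827.00 + $1,350.00 + $2,431.10 + $2,475.85 = $8,083.95
Ending inventory: 115 @ $13.80 + 45 @ $11.25 + 17 @ $15.10 + 23 @ $14.65 = $2,686.90

COGS = $8,083.95; ending inventory = $2,686.90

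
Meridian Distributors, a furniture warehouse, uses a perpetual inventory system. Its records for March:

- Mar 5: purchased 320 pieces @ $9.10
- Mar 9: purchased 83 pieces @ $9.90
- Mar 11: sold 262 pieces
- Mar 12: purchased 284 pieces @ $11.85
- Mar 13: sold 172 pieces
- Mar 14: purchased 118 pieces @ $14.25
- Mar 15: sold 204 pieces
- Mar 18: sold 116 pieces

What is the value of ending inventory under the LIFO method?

Mar 11, 262 sold [LIFO — newest first]: 83 @ $9.90 + 179 @ $9.10 = $2,450.60
Mar 13, 172 sold [LIFO — newest first]: 172 @ $11.85 = $2,038.20
Mar 15, 204 sold [LIFO — newest first]: 118 @ $14.25 + 86 @ $11.85 = $2,700.60
Mar 18, 116 sold [LIFO — newest first]: 26 @ $11.85 + 90 @ $9.10 = $1,127.10
Total COGS = $2,450.60 + $2,038.20 + $2,700.60 + $1,127.10 = $8,316.50
Ending inventory: 51 @ $9.10 = $464.10

Ending inventory = $464.10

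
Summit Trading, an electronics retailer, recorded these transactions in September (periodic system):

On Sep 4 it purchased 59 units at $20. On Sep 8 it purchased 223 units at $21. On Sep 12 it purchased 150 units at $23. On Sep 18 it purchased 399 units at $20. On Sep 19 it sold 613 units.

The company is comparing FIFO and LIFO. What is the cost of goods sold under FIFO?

FIFO COGS: 59 @ $20 + 223 @ $21 + 150 @ $23 + 181 @ $20 = $12,933
LIFO COGS: 399 @ $20 + 150 @ $23 + 64 @ $21 = $12,774

COGS = $12,933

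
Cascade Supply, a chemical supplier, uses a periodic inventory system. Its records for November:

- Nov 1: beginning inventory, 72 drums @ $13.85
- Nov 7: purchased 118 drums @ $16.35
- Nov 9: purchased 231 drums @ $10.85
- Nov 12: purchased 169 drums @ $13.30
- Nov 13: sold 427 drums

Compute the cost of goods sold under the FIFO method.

COGS = $5,512.65

Nov 13, 427 sold [FIFO — oldest first]: 72 @ $13.85 + 118 @ $16.35 + 231 @ $10.85 + 6 @ $13.30 = $5,512.65
Ending inventory: 163 @ $13.30 = $2,167.90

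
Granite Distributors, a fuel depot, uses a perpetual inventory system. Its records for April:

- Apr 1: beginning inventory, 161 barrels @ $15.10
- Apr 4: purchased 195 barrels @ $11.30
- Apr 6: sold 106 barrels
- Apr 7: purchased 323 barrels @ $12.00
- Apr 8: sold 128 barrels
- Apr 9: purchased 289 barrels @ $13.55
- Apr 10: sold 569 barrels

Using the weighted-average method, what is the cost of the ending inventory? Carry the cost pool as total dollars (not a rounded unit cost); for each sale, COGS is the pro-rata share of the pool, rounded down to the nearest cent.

After Apr 1: 161 on hand, pool $2,431.10 (≈ $15.1000 each)
After Apr 4: 356 on hand, pool $4,634.60 (≈ $13.0185 each)
Apr 6, sell 106: 106/356 × $4,634.60 → $1,379.96
After Apr 7: 573 on hand, pool $7,130.64 (≈ $12.4444 each)
Apr 8, sell 128: 128/573 × $7,130.64 → $1,592.88
After Apr 9: 734 on hand, pool $9,453.71 (≈ $12.8797 each)
Apr 10, sell 569: 569/734 × $9,453.71 → $7,328.55
Total COGS = $1,379.96 + $1,592.88 + $7,328.55 = $10,301.39
Ending inventory (cost pool remaining) = $2,125.16

Ending inventory = $2,125.16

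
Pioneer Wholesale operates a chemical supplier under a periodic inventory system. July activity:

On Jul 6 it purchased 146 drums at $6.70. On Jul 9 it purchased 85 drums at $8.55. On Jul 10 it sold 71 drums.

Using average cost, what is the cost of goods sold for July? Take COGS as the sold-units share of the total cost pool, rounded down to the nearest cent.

Jul 10, sell 71: 71/231 × $1,704.95 → $524.03
Ending inventory (cost pool remaining) = $1,180.92
Check: goods available $1,704.95 = COGS $524.03 + ending $1,180.92

COGS = $524.03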